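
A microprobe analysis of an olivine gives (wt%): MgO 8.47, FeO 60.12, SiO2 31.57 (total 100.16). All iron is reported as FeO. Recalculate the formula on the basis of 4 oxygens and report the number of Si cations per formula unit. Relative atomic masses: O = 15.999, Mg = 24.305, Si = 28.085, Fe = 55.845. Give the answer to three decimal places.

8.47 wt% MgO ÷ 40.304 g/mol = 0.21015 mol, giving 0.21015 Mg and 0.21015 O.
60.12 wt% FeO ÷ 71.844 g/mol = 0.83681 mol, giving 0.83681 Fe and 0.83681 O.
31.57 wt% SiO2 ÷ 60.083 g/mol = 0.52544 mol, giving 0.52544 Si and 1.05088 O.
Oxygen sums to 2.09784; scaling by 4/2.09784 = 1.90672 puts the formula on 4 O.
Si: 0.52544 × 1.90672 = 1.002 atoms per formula unit.

1.002 Si apfu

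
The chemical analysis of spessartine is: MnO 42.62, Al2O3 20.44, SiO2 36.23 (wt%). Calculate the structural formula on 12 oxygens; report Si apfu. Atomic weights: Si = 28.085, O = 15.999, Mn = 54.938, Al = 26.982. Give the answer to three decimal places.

MnO (M=70.937): mol = 0.60081; Mn = 0.60081, O = 0.60081.
Al2O3 (M=101.961): mol = 0.20047; Al = 0.40094, O = 0.60141.
SiO2 (M=60.083): mol = 0.60300; Si = 0.60300, O = 1.20600.
ΣO = 2.40822; factor = 12/ΣO = 4.98293.
Si apfu = 0.60300 × 4.98293 = 3.005.

3.005 Si apfu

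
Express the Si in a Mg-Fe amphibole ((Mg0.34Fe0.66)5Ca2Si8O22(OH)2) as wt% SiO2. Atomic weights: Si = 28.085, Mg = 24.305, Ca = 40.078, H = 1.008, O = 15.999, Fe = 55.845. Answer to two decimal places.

52.45 wt%

Formula mass = 916.435 g/mol.
8 Si → 8.0000 mol SiO2 per formula unit; M(SiO2) = 60.083, so SiO2 mass = 480.664 g.
480.664/916.435 × 100 = 52.45 wt%.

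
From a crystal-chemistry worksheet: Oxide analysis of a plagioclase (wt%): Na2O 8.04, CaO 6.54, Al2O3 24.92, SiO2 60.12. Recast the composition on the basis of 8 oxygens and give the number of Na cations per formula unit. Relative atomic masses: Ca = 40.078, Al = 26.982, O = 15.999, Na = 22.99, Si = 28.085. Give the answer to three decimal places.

0.696 Na apfu

8.04 wt% Na2O ÷ 61.979 g/mol = 0.12972 mol, giving 0.25944 Na and 0.12972 O.
6.54 wt% CaO ÷ 56.077 g/mol = 0.11663 mol, giving 0.11663 Ca and 0.11663 O.
24.92 wt% Al2O3 ÷ 101.961 g/mol = 0.24441 mol, giving 0.48882 Al and 0.73323 O.
60.12 wt% SiO2 ÷ 60.083 g/mol = 1.00062 mol, giving 1.00062 Si and 2.00124 O.
Oxygen sums to 2.98082; scaling by 8/2.98082 = 2.68383 puts the formula on 8 O.
Na: 0.25944 × 2.68383 = 0.696 atoms per formula unit.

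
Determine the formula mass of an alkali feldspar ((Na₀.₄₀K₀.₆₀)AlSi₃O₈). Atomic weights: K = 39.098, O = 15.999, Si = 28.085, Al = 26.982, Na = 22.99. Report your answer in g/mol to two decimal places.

271.88 g/mol

The formula mass is the sum 0.40·22.99 + 0.60·39.098 + 1·26.982 + 3·28.085 + 8·15.999.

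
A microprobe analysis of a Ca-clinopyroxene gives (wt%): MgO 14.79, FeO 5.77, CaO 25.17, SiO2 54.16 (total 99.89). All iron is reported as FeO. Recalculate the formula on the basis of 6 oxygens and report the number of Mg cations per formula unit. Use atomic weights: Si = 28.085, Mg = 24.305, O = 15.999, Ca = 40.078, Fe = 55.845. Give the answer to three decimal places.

MgO (M=40.304): mol = 0.36696; Mg = 0.36696, O = 0.36696.
FeO (M=71.844): mol = 0.08031; Fe = 0.08031, O = 0.08031.
CaO (M=56.077): mol = 0.44885; Ca = 0.44885, O = 0.44885.
SiO2 (M=60.083): mol = 0.90142; Si = 0.90142, O = 1.80284.
ΣO = 2.69896; factor = 6/ΣO = 2.22308.
Mg apfu = 0.36696 × 2.22308 = 0.816.

0.816 Mg apfu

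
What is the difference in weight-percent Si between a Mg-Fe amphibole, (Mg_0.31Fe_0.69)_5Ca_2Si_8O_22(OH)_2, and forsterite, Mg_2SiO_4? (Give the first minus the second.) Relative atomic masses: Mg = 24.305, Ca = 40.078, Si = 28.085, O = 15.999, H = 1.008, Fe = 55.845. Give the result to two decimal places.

4.43 percentage points

First mineral: 224.680 g Si in 921.166 g formula = 24.39 wt% Si.
Second mineral: 28.085 g Si in 140.691 g formula = 19.96 wt% Si.
24.39% − 19.96% gives a difference of 4.43 percentage points.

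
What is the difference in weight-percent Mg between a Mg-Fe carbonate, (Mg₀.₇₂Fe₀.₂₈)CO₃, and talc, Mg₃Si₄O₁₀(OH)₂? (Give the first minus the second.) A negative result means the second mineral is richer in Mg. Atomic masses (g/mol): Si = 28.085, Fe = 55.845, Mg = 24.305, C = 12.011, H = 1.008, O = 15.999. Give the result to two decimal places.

-0.44 percentage points

M((Mg₀.₇₂Fe₀.₂₈)CO₃) = 93.144 g/mol, so wt% Mg = 17.500/93.144 × 100 = 18.79%.
M(Mg₃Si₄O₁₀(OH)₂) = 379.259 g/mol, so wt% Mg = 72.915/379.259 × 100 = 19.23%.
18.79 − 19.23 = -0.44 pp.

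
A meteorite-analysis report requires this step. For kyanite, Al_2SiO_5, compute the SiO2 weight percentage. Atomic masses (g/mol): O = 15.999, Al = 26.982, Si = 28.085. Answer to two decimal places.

37.08 wt%

M(Al_2SiO_5) = 162.044 g/mol; M(SiO2) = 60.083 g/mol.
Moles SiO2 per formula unit = 1 Si ÷ 1 = 1.0000.
SiO2 fraction = (1.0000 × 60.083) / 162.044 = 60.083/162.044 = 0.3708.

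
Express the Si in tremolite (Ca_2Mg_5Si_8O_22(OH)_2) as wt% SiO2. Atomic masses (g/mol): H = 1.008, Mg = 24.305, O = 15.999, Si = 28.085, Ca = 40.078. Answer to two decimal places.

59.17 wt%

Formula mass = 812.353 g/mol.
8 Si → 8.0000 mol SiO2 per formula unit; M(SiO2) = 60.083, so SiO2 mass = 480.664 g.
480.664/812.353 × 100 = 59.17 wt%.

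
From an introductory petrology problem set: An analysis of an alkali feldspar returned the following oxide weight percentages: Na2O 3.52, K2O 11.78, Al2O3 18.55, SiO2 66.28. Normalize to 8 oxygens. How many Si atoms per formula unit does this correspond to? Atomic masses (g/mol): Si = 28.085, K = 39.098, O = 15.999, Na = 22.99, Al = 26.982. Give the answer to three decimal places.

Na2O: 3.52/61.979 = 0.05679 mol → 0.11358 mol Na, 0.05679 mol O.
K2O: 11.78/94.195 = 0.12506 mol → 0.25012 mol K, 0.12506 mol O.
Al2O3: 18.55/101.961 = 0.18193 mol → 0.36386 mol Al, 0.54579 mol O.
SiO2: 66.28/60.083 = 1.10314 mol → 1.10314 mol Si, 2.20628 mol O.
Total oxygen = 2.93392 mol. Normalization factor = 8/2.93392 = 2.72673.
Si per 8 O = 1.10314 × 2.72673 = 3.008.

3.008 Si apfu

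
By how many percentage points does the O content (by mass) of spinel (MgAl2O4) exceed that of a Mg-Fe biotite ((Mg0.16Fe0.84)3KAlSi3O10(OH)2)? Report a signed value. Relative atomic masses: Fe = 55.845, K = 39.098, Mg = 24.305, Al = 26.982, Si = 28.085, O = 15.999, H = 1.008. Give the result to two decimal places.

First mineral: 63.996 g O in 142.265 g formula = 44.98 wt% O.
Second mineral: 191.988 g O in 496.735 g formula = 38.65 wt% O.
44.98% − 38.65% gives a difference of 6.33 percentage points.

6.33 percentage points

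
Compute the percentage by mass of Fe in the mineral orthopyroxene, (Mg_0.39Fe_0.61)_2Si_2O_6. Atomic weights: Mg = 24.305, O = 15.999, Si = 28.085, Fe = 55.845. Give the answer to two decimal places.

28.48 wt%

M((Mg_0.39Fe_0.61)_2Si_2O_6) = 239.253 g/mol.
Fe contributes 1.22 × 55.845 = 68.131 g per mole.
68.131/239.253 = 0.2848 → 28.48%.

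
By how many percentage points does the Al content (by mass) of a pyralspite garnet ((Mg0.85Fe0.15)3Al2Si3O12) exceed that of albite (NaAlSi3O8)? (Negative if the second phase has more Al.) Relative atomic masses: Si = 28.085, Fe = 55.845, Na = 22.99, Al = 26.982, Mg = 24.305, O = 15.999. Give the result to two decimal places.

M((Mg0.85Fe0.15)3Al2Si3O12) = 417.315 g/mol, so wt% Al = 53.964/417.315 × 100 = 12.93%.
M(NaAlSi3O8) = 262.219 g/mol, so wt% Al = 26.982/262.219 × 100 = 10.29%.
12.93 − 10.29 = 2.64 pp.

2.64 percentage points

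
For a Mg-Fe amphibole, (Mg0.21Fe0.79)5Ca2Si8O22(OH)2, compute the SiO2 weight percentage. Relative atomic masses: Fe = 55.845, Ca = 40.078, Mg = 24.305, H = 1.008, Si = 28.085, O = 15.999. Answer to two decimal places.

Molar mass of (Mg0.21Fe0.79)5Ca2Si8O22(OH)2 = 1.05·24.305 + 3.95·55.845 + 2·40.078 + 8·28.085 + 24·15.999 + 2·1.008 = 936.936 g/mol.
Each formula unit contains 8 Si, equivalent to 8/1 = 8.0000 mol SiO2.
M(SiO2) = 1×28.085 + 2×15.999 = 60.083 g/mol.
Mass of SiO2 per formula unit = 8.0000 × 60.083 = 480.664 g.
SiO2 wt% = 480.664 / 936.936 × 100 = 51.30%.

51.30 wt%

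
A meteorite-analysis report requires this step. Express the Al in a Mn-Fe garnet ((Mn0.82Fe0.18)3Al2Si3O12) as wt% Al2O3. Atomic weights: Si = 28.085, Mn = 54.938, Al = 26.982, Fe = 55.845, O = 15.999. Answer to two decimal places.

20.58 wt%

M((Mn0.82Fe0.18)3Al2Si3O12) = 495.511 g/mol; M(Al2O3) = 101.961 g/mol.
Moles Al2O3 per formula unit = 2 Al ÷ 2 = 1.0000.
Al2O3 fraction = (1.0000 × 101.961) / 495.511 = 101.961/495.511 = 0.2058.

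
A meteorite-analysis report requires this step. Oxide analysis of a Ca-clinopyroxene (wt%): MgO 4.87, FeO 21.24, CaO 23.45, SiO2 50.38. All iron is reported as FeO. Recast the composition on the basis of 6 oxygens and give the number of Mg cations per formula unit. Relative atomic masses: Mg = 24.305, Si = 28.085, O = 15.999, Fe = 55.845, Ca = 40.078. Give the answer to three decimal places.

0.289 Mg apfu

4.87 wt% MgO ÷ 40.304 g/mol = 0.12083 mol, giving 0.12083 Mg and 0.12083 O.
21.24 wt% FeO ÷ 71.844 g/mol = 0.29564 mol, giving 0.29564 Fe and 0.29564 O.
23.45 wt% CaO ÷ 56.077 g/mol = 0.41818 mol, giving 0.41818 Ca and 0.41818 O.
50.38 wt% SiO2 ÷ 60.083 g/mol = 0.83851 mol, giving 0.83851 Si and 1.67702 O.
Oxygen sums to 2.51167; scaling by 6/2.51167 = 2.38885 puts the formula on 6 O.
Mg: 0.12083 × 2.38885 = 0.289 atoms per formula unit.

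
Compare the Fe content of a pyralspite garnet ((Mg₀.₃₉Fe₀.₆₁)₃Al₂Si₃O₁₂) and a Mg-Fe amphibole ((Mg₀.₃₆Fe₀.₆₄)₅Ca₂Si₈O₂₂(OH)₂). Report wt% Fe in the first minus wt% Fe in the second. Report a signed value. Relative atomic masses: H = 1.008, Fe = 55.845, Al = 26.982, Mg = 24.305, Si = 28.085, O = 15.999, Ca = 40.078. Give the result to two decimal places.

2.61 percentage points

Fe in (Mg₀.₃₉Fe₀.₆₁)₃Al₂Si₃O₁₂: molar mass 460.840 g/mol; 1.83×55.845 = 102.196 g → 22.18 wt%.
Fe in (Mg₀.₃₆Fe₀.₆₄)₅Ca₂Si₈O₂₂(OH)₂: molar mass 913.281 g/mol; 3.20×55.845 = 178.704 g → 19.57 wt%.
Difference = 22.18 − 19.57 = 2.61 percentage points.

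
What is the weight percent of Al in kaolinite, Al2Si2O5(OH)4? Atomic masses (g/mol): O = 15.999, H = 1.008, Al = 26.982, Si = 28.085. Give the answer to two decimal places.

20.90 mass %

Formula mass = 2*26.982 + 2*28.085 + 9*15.999 + 4*1.008 = 258.157 g/mol, of which 53.964 g is Al.
So Al makes up 53.964/258.157 = 0.2090 of the mass, i.e. 20.90%.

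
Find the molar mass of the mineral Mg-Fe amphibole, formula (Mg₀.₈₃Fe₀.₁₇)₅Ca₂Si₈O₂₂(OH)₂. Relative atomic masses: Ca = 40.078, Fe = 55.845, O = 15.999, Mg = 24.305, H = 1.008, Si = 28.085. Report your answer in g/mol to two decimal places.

839.16 g/mol

M = 4.15(24.305) + 0.85(55.845) + 2(40.078) + 8(28.085) + 24(15.999) + 2(1.008)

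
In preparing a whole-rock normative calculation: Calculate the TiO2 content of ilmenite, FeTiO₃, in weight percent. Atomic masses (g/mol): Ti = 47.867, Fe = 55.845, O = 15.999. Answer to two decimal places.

Molar mass of FeTiO₃ = 1*55.845 + 1*47.867 + 3*15.999 = 151.709 g/mol.
Each formula unit contains 1 Ti, equivalent to 1/1 = 1.0000 mol TiO2.
M(TiO2) = 1×47.867 + 2×15.999 = 79.865 g/mol.
Mass of TiO2 per formula unit = 1.0000 × 79.865 = 79.865 g.
TiO2 wt% = 79.865 / 151.709 × 100 = 52.64%.

52.64 wt%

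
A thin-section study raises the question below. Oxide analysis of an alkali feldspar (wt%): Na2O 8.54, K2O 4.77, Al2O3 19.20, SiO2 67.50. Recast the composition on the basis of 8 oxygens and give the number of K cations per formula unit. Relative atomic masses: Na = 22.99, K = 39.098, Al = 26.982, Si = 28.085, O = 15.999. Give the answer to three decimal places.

0.270 K apfu

8.54 wt% Na2O ÷ 61.979 g/mol = 0.13779 mol, giving 0.27558 Na and 0.13779 O.
4.77 wt% K2O ÷ 94.195 g/mol = 0.05064 mol, giving 0.10128 K and 0.05064 O.
19.20 wt% Al2O3 ÷ 101.961 g/mol = 0.18831 mol, giving 0.37662 Al and 0.56493 O.
67.50 wt% SiO2 ÷ 60.083 g/mol = 1.12345 mol, giving 1.12345 Si and 2.24690 O.
Oxygen sums to 3.00026; scaling by 8/3.00026 = 2.66644 puts the formula on 8 O.
K: 0.10128 × 2.66644 = 0.270 atoms per formula unit.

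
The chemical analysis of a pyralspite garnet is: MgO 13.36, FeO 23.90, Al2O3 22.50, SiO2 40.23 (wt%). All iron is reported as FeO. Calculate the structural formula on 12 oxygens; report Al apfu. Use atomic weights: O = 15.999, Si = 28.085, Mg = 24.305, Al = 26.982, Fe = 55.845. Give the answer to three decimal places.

1.987 Al apfu

MgO (M=40.304): mol = 0.33148; Mg = 0.33148, O = 0.33148.
FeO (M=71.844): mol = 0.33267; Fe = 0.33267, O = 0.33267.
Al2O3 (M=101.961): mol = 0.22067; Al = 0.44134, O = 0.66201.
SiO2 (M=60.083): mol = 0.66957; Si = 0.66957, O = 1.33914.
ΣO = 2.66530; factor = 12/ΣO = 4.50231.
Al apfu = 0.44134 × 4.50231 = 1.987.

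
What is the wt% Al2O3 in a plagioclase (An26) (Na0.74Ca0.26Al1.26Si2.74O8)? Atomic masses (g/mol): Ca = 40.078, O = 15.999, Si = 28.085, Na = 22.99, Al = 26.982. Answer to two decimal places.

M(Na0.74Ca0.26Al1.26Si2.74O8) = 266.375 g/mol; M(Al2O3) = 101.961 g/mol.
Moles Al2O3 per formula unit = 1.26 Al ÷ 2 = 0.6300.
Al2O3 fraction = (0.6300 × 101.961) / 266.375 = 64.235/266.375 = 0.2411.

24.11 wt%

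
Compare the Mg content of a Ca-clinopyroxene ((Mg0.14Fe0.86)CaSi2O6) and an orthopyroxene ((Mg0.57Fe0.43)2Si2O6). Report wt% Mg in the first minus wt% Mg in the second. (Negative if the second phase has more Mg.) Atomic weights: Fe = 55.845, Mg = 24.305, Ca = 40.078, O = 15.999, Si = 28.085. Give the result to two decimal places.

-10.76 percentage points

M((Mg0.14Fe0.86)CaSi2O6) = 243.671 g/mol, so wt% Mg = 3.403/243.671 × 100 = 1.40%.
M((Mg0.57Fe0.43)2Si2O6) = 227.898 g/mol, so wt% Mg = 27.708/227.898 × 100 = 12.16%.
1.40 − 12.16 = -10.76 pp.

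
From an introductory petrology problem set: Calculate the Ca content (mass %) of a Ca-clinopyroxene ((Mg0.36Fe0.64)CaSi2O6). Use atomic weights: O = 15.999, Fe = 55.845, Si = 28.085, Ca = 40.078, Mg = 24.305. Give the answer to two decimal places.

Formula mass = 0.36*24.305 + 0.64*55.845 + 1*40.078 + 2*28.085 + 6*15.999 = 236.733 g/mol, of which 40.078 g is Ca.
So Ca makes up 40.078/236.733 = 0.1693 of the mass, i.e. 16.93%.

16.93 mass %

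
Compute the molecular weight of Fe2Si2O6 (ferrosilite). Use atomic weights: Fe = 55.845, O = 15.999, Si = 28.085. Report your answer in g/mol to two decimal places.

M = 2*55.845 + 2*28.085 + 6*15.999

263.85 g/mol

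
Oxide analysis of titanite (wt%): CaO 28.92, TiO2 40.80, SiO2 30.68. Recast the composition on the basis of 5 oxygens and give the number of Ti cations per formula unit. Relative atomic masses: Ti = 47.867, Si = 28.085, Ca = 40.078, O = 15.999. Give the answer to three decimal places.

28.92 wt% CaO ÷ 56.077 g/mol = 0.51572 mol, giving 0.51572 Ca and 0.51572 O.
40.80 wt% TiO2 ÷ 79.865 g/mol = 0.51086 mol, giving 0.51086 Ti and 1.02172 O.
30.68 wt% SiO2 ÷ 60.083 g/mol = 0.51063 mol, giving 0.51063 Si and 1.02126 O.
Oxygen sums to 2.55870; scaling by 5/2.55870 = 1.95412 puts the formula on 5 O.
Ti: 0.51086 × 1.95412 = 0.998 atoms per formula unit.

0.998 Ti apfu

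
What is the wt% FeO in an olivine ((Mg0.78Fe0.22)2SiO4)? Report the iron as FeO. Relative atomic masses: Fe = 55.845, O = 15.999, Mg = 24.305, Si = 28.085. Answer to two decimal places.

20.45 wt%

Molar mass of (Mg0.78Fe0.22)2SiO4 = 1.56·24.305 + 0.44·55.845 + 1·28.085 + 4·15.999 = 154.569 g/mol.
Each formula unit contains 0.44 Fe, equivalent to 0.44/1 = 0.4400 mol FeO.
M(FeO) = 1×55.845 + 1×15.999 = 71.844 g/mol.
Mass of FeO per formula unit = 0.4400 × 71.844 = 31.611 g.
FeO wt% = 31.611 / 154.569 × 100 = 20.45%.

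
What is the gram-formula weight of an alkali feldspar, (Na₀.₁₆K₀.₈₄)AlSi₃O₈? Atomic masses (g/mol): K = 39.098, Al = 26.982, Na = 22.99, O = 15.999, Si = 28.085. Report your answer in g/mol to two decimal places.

275.75 g/mol

M = 0.16(22.99) + 0.84(39.098) + 1(26.982) + 3(28.085) + 8(15.999)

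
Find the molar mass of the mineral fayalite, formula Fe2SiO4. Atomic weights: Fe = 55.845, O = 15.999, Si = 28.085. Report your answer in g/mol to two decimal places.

203.77 g/mol

M = 2(55.845) + 1(28.085) + 4(15.999)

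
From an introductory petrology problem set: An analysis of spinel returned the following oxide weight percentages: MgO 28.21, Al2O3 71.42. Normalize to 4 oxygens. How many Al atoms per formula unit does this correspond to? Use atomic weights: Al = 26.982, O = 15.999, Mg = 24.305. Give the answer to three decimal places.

MgO: 28.21/40.304 = 0.69993 mol → 0.69993 mol Mg, 0.69993 mol O.
Al2O3: 71.42/101.961 = 0.70046 mol → 1.40092 mol Al, 2.10138 mol O.
Total oxygen = 2.80131 mol. Normalization factor = 4/2.80131 = 1.42790.
Al per 4 O = 1.40092 × 1.42790 = 2.000.

2.000 Al apfu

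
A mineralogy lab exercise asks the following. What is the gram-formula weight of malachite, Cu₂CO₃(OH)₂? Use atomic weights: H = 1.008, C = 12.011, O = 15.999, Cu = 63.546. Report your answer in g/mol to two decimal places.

221.11 g/mol

Cu: 2 × 63.546 = 127.0920
C: 1 × 12.011 = 12.0110
O: 5 × 15.999 = 79.9950
H: 2 × 1.008 = 2.0160
Summing the contributions gives the formula mass.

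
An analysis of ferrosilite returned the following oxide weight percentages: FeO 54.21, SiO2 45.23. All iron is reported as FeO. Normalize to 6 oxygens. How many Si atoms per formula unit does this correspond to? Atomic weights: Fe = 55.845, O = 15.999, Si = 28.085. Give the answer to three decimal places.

1.998 Si apfu

54.21 wt% FeO ÷ 71.844 g/mol = 0.75455 mol, giving 0.75455 Fe and 0.75455 O.
45.23 wt% SiO2 ÷ 60.083 g/mol = 0.75279 mol, giving 0.75279 Si and 1.50558 O.
Oxygen sums to 2.26013; scaling by 6/2.26013 = 2.65471 puts the formula on 6 O.
Si: 0.75279 × 2.65471 = 1.998 atoms per formula unit.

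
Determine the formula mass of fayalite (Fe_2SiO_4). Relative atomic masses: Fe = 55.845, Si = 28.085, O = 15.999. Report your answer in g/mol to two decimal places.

Fe: 2 × 55.845 = 111.6900
Si: 1 × 28.085 = 28.0850
O: 4 × 15.999 = 63.9960
Summing the contributions gives the formula mass.

203.77 g/mol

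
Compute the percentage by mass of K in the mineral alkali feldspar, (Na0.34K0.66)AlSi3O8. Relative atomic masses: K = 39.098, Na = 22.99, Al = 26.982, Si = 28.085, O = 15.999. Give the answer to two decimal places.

Molar mass of (Na0.34K0.66)AlSi3O8: 0.34*22.99 + 0.66*39.098 + 1*26.982 + 3*28.085 + 8*15.999 = 272.850 g/mol.
Mass of K per formula unit: 0.66 × 39.098 = 25.805 g.
Weight fraction K = 25.805 / 272.850 = 0.0946.

9.46 wt%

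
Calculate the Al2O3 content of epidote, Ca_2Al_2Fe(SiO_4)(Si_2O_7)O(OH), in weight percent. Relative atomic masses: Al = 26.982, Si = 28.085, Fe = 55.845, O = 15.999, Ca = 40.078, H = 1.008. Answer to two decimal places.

Molar mass of Ca_2Al_2Fe(SiO_4)(Si_2O_7)O(OH) = 2×40.078 + 2×26.982 + 1×55.845 + 3×28.085 + 13×15.999 + 1×1.008 = 483.215 g/mol.
Each formula unit contains 2 Al, equivalent to 2/2 = 1.0000 mol Al2O3.
M(Al2O3) = 2×26.982 + 3×15.999 = 101.961 g/mol.
Mass of Al2O3 per formula unit = 1.0000 × 101.961 = 101.961 g.
Al2O3 wt% = 101.961 / 483.215 × 100 = 21.10%.

21.10 wt%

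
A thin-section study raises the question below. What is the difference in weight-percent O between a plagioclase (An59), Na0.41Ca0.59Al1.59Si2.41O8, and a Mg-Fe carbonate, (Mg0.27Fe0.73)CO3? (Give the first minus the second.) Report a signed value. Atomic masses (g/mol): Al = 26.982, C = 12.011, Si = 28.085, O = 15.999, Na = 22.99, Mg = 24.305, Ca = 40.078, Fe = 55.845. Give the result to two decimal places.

2.40 percentage points

O in Na0.41Ca0.59Al1.59Si2.41O8: molar mass 271.650 g/mol; 8×15.999 = 127.992 g → 47.12 wt%.
O in (Mg0.27Fe0.73)CO3: molar mass 107.337 g/mol; 3×15.999 = 47.997 g → 44.72 wt%.
Difference = 47.12 − 44.72 = 2.40 percentage points.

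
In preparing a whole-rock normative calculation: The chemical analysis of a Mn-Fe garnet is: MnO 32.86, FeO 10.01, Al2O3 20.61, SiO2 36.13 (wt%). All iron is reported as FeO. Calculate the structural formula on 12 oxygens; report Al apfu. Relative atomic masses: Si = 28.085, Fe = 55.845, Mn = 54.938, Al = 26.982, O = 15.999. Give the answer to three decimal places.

2.012 Al apfu

32.86 wt% MnO ÷ 70.937 g/mol = 0.46323 mol, giving 0.46323 Mn and 0.46323 O.
10.01 wt% FeO ÷ 71.844 g/mol = 0.13933 mol, giving 0.13933 Fe and 0.13933 O.
20.61 wt% Al2O3 ÷ 101.961 g/mol = 0.20214 mol, giving 0.40428 Al and 0.60642 O.
36.13 wt% SiO2 ÷ 60.083 g/mol = 0.60133 mol, giving 0.60133 Si and 1.20266 O.
Oxygen sums to 2.41164; scaling by 12/2.41164 = 4.97587 puts the formula on 12 O.
Al: 0.40428 × 4.97587 = 2.012 atoms per formula unit.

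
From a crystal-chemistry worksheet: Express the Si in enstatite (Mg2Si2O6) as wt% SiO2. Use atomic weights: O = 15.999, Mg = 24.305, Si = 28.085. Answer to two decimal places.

Formula mass = 200.774 g/mol.
2 Si → 2.0000 mol SiO2 per formula unit; M(SiO2) = 60.083, so SiO2 mass = 120.166 g.
120.166/200.774 × 100 = 59.85 wt%.

59.85 wt%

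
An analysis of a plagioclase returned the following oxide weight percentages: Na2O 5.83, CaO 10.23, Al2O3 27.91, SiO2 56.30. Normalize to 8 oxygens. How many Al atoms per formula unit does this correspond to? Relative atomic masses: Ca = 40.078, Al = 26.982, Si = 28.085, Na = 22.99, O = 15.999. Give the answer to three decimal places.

Na2O (M=61.979): mol = 0.09406; Na = 0.18812, O = 0.09406.
CaO (M=56.077): mol = 0.18243; Ca = 0.18243, O = 0.18243.
Al2O3 (M=101.961): mol = 0.27373; Al = 0.54746, O = 0.82119.
SiO2 (M=60.083): mol = 0.93704; Si = 0.93704, O = 1.87408.
ΣO = 2.97176; factor = 8/ΣO = 2.69201.
Al apfu = 0.54746 × 2.69201 = 1.474.

1.474 Al apfu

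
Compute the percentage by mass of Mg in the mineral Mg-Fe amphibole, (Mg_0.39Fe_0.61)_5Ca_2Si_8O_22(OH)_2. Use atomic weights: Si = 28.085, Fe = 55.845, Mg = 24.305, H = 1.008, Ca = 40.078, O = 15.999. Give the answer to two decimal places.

5.22 wt%

Formula mass = 1.95×24.305 + 3.05×55.845 + 2×40.078 + 8×28.085 + 24×15.999 + 2×1.008 = 908.550 g/mol, of which 47.395 g is Mg.
So Mg makes up 47.395/908.550 = 0.0522 of the mass, i.e. 5.22%.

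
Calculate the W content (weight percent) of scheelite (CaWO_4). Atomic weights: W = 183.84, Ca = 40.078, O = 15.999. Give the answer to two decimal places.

Formula mass = 1×40.078 + 1×183.84 + 4×15.999 = 287.914 g/mol, of which 183.840 g is W.
So W makes up 183.840/287.914 = 0.6385 of the mass, i.e. 63.85%.

63.85 weight percent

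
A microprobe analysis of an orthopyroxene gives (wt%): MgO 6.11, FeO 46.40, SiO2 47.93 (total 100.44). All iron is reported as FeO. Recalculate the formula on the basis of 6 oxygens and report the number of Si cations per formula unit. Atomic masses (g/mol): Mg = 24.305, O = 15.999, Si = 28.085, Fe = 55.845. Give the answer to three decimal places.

6.11 wt% MgO ÷ 40.304 g/mol = 0.15160 mol, giving 0.15160 Mg and 0.15160 O.
46.40 wt% FeO ÷ 71.844 g/mol = 0.64584 mol, giving 0.64584 Fe and 0.64584 O.
47.93 wt% SiO2 ÷ 60.083 g/mol = 0.79773 mol, giving 0.79773 Si and 1.59546 O.
Oxygen sums to 2.39290; scaling by 6/2.39290 = 2.50742 puts the formula on 6 O.
Si: 0.79773 × 2.50742 = 2.000 atoms per formula unit.

2.000 Si apfu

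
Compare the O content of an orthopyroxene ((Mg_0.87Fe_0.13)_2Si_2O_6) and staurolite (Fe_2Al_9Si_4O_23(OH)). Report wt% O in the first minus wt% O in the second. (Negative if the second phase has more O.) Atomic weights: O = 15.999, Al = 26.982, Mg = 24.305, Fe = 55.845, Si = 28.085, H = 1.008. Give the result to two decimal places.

0.86 percentage points

M((Mg_0.87Fe_0.13)_2Si_2O_6) = 208.974 g/mol, so wt% O = 95.994/208.974 × 100 = 45.94%.
M(Fe_2Al_9Si_4O_23(OH)) = 851.852 g/mol, so wt% O = 383.976/851.852 × 100 = 45.08%.
45.94 − 45.08 = 0.86 pp.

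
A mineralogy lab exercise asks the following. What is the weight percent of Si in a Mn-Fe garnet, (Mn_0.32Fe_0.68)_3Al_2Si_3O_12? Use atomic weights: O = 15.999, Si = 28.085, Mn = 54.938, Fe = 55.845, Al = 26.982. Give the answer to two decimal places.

16.96 wt%

Molar mass of (Mn_0.32Fe_0.68)_3Al_2Si_3O_12: 0.96*54.938 + 2.04*55.845 + 2*26.982 + 3*28.085 + 12*15.999 = 496.871 g/mol.
Mass of Si per formula unit: 3 × 28.085 = 84.255 g.
Weight fraction Si = 84.255 / 496.871 = 0.1696.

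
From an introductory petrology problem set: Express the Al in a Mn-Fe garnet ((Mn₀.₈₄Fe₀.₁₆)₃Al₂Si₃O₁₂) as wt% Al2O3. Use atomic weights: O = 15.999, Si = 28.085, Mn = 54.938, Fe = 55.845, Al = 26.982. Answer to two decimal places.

Formula mass = 495.456 g/mol.
2 Al → 1.0000 mol Al2O3 per formula unit; M(Al2O3) = 101.961, so Al2O3 mass = 101.961 g.
101.961/495.456 × 100 = 20.58 wt%.

20.58 wt%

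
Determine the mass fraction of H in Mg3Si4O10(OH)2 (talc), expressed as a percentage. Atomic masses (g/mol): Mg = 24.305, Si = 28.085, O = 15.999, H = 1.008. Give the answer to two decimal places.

Formula mass = 3*24.305 + 4*28.085 + 12*15.999 + 2*1.008 = 379.259 g/mol, of which 2.016 g is H.
So H makes up 2.016/379.259 = 0.0053 of the mass, i.e. 0.53%.

0.53 weight percent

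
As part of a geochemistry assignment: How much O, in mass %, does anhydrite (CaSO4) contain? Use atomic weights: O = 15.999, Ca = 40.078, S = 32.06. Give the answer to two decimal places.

47.01 mass %

Molar mass of CaSO4: 1*40.078 + 1*32.06 + 4*15.999 = 136.134 g/mol.
Mass of O per formula unit: 4 × 15.999 = 63.996 g.
Weight fraction O = 63.996 / 136.134 = 0.4701.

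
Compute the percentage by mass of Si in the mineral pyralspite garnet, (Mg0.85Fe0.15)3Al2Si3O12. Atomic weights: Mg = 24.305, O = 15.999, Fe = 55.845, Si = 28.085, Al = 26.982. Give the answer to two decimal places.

20.19 weight percent

M((Mg0.85Fe0.15)3Al2Si3O12) = 417.315 g/mol.
Si contributes 3 × 28.085 = 84.255 g per mole.
84.255/417.315 = 0.2019 → 20.19%.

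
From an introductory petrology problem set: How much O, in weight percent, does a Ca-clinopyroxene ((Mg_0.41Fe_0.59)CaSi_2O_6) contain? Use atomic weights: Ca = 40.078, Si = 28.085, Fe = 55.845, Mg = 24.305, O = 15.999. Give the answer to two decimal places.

40.82 weight percent

Molar mass of (Mg_0.41Fe_0.59)CaSi_2O_6: 0.41*24.305 + 0.59*55.845 + 1*40.078 + 2*28.085 + 6*15.999 = 235.156 g/mol.
Mass of O per formula unit: 6 × 15.999 = 95.994 g.
Weight fraction O = 95.994 / 235.156 = 0.4082.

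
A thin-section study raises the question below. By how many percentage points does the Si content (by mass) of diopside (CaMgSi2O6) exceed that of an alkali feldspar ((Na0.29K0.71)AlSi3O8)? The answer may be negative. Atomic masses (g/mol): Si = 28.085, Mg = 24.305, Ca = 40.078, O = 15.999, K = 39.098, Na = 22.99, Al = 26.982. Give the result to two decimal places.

Si in CaMgSi2O6: molar mass 216.547 g/mol; 2×28.085 = 56.170 g → 25.94 wt%.
Si in (Na0.29K0.71)AlSi3O8: molar mass 273.656 g/mol; 3×28.085 = 84.255 g → 30.79 wt%.
Difference = 25.94 − 30.79 = -4.85 percentage points.

-4.85 percentage points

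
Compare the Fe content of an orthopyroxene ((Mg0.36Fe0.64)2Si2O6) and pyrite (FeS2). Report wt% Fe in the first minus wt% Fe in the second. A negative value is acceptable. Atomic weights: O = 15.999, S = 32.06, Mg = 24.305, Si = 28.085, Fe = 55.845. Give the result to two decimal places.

First mineral: 71.482 g Fe in 241.145 g formula = 29.64 wt% Fe.
Second mineral: 55.845 g Fe in 119.965 g formula = 46.55 wt% Fe.
29.64% − 46.55% gives a difference of -16.91 percentage points.

-16.91 percentage points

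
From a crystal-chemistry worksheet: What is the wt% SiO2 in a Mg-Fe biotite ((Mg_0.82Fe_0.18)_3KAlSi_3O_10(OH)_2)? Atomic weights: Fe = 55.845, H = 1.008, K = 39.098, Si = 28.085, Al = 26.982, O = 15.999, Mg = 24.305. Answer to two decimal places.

41.50 wt%

Formula mass = 434.286 g/mol.
3 Si → 3.0000 mol SiO2 per formula unit; M(SiO2) = 60.083, so SiO2 mass = 180.249 g.
180.249/434.286 × 100 = 41.50 wt%.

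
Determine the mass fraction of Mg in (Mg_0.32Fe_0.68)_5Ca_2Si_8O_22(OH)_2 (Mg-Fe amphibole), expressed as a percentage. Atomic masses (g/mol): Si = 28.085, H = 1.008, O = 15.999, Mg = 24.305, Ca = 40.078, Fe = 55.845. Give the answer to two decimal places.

4.23 mass %

M((Mg_0.32Fe_0.68)_5Ca_2Si_8O_22(OH)_2) = 919.589 g/mol.
Mg contributes 1.60 × 24.305 = 38.888 g per mole.
38.888/919.589 = 0.0423 → 4.23%.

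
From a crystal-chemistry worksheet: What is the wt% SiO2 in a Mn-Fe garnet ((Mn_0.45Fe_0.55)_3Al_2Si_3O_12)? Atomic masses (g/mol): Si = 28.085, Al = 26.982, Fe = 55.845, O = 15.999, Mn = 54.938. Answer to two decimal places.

M((Mn_0.45Fe_0.55)_3Al_2Si_3O_12) = 496.518 g/mol; M(SiO2) = 60.083 g/mol.
Moles SiO2 per formula unit = 3 Si ÷ 1 = 3.0000.
SiO2 fraction = (3.0000 × 60.083) / 496.518 = 180.249/496.518 = 0.3630.

36.30 wt%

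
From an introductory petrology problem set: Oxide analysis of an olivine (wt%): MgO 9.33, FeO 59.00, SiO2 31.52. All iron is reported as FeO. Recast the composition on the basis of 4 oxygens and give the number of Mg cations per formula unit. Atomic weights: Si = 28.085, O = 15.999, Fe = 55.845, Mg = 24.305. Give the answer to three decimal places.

MgO: 9.33/40.304 = 0.23149 mol → 0.23149 mol Mg, 0.23149 mol O.
FeO: 59.00/71.844 = 0.82122 mol → 0.82122 mol Fe, 0.82122 mol O.
SiO2: 31.52/60.083 = 0.52461 mol → 0.52461 mol Si, 1.04922 mol O.
Total oxygen = 2.10193 mol. Normalization factor = 4/2.10193 = 1.90301.
Mg per 4 O = 0.23149 × 1.90301 = 0.441.

0.441 Mg apfu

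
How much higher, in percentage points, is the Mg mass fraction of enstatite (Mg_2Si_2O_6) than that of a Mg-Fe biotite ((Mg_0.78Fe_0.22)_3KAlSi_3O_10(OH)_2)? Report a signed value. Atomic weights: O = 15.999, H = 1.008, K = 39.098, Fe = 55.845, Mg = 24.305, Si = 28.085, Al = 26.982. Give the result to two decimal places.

11.23 percentage points

M(Mg_2Si_2O_6) = 200.774 g/mol, so wt% Mg = 48.610/200.774 × 100 = 24.21%.
M((Mg_0.78Fe_0.22)_3KAlSi_3O_10(OH)_2) = 438.070 g/mol, so wt% Mg = 56.874/438.070 × 100 = 12.98%.
24.21 − 12.98 = 11.23 pp.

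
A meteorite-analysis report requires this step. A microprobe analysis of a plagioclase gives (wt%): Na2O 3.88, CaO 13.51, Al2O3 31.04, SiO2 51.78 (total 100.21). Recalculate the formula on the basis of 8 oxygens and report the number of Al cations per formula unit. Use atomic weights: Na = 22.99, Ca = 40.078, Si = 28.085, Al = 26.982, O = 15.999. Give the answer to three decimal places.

1.657 Al apfu

Na2O: 3.88/61.979 = 0.06260 mol → 0.12520 mol Na, 0.06260 mol O.
CaO: 13.51/56.077 = 0.24092 mol → 0.24092 mol Ca, 0.24092 mol O.
Al2O3: 31.04/101.961 = 0.30443 mol → 0.60886 mol Al, 0.91329 mol O.
SiO2: 51.78/60.083 = 0.86181 mol → 0.86181 mol Si, 1.72362 mol O.
Total oxygen = 2.94043 mol. Normalization factor = 8/2.94043 = 2.72069.
Al per 8 O = 0.60886 × 2.72069 = 1.657.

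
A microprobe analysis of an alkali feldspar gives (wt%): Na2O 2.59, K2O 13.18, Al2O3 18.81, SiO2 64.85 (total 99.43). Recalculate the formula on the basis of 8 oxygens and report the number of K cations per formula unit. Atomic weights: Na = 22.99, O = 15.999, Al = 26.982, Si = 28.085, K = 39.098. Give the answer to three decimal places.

0.774 K apfu

2.59 wt% Na2O ÷ 61.979 g/mol = 0.04179 mol, giving 0.08358 Na and 0.04179 O.
13.18 wt% K2O ÷ 94.195 g/mol = 0.13992 mol, giving 0.27984 K and 0.13992 O.
18.81 wt% Al2O3 ÷ 101.961 g/mol = 0.18448 mol, giving 0.36896 Al and 0.55344 O.
64.85 wt% SiO2 ÷ 60.083 g/mol = 1.07934 mol, giving 1.07934 Si and 2.15868 O.
Oxygen sums to 2.89383; scaling by 8/2.89383 = 2.76450 puts the formula on 8 O.
K: 0.27984 × 2.76450 = 0.774 atoms per formula unit.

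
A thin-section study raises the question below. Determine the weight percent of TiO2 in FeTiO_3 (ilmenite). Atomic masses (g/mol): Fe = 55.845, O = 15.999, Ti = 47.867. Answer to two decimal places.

M(FeTiO_3) = 151.709 g/mol; M(TiO2) = 79.865 g/mol.
Moles TiO2 per formula unit = 1 Ti ÷ 1 = 1.0000.
TiO2 fraction = (1.0000 × 79.865) / 151.709 = 79.865/151.709 = 0.5264.

52.64 wt%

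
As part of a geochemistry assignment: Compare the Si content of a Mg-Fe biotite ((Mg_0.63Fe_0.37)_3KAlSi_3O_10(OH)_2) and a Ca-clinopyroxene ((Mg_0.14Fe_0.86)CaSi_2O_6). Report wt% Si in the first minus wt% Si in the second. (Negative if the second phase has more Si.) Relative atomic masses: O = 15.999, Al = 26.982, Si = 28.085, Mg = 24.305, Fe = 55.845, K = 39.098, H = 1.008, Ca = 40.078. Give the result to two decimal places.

First mineral: 84.255 g Si in 452.263 g formula = 18.63 wt% Si.
Second mineral: 56.170 g Si in 243.671 g formula = 23.05 wt% Si.
18.63% − 23.05% gives a difference of -4.42 percentage points.

-4.42 percentage points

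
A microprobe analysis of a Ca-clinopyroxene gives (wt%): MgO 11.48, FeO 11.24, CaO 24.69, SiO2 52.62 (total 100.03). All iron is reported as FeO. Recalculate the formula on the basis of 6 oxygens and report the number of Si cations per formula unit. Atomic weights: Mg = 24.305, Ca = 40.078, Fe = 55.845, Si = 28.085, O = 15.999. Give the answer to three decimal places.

MgO: 11.48/40.304 = 0.28484 mol → 0.28484 mol Mg, 0.28484 mol O.
FeO: 11.24/71.844 = 0.15645 mol → 0.15645 mol Fe, 0.15645 mol O.
CaO: 24.69/56.077 = 0.44029 mol → 0.44029 mol Ca, 0.44029 mol O.
SiO2: 52.62/60.083 = 0.87579 mol → 0.87579 mol Si, 1.75158 mol O.
Total oxygen = 2.63316 mol. Normalization factor = 6/2.63316 = 2.27863.
Si per 6 O = 0.87579 × 2.27863 = 1.996.

1.996 Si apfu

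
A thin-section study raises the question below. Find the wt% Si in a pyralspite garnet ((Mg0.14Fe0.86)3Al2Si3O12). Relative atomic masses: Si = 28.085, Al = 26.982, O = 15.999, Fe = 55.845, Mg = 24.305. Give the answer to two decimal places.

M((Mg0.14Fe0.86)3Al2Si3O12) = 484.495 g/mol.
Si contributes 3 × 28.085 = 84.255 g per mole.
84.255/484.495 = 0.1739 → 17.39%.

17.39 weight percent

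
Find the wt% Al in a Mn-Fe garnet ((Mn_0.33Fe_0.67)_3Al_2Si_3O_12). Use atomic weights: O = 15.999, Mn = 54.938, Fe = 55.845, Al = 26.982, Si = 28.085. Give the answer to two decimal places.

Formula mass = 0.99×54.938 + 2.01×55.845 + 2×26.982 + 3×28.085 + 12×15.999 = 496.844 g/mol, of which 53.964 g is Al.
So Al makes up 53.964/496.844 = 0.1086 of the mass, i.e. 10.86%.

10.86 mass %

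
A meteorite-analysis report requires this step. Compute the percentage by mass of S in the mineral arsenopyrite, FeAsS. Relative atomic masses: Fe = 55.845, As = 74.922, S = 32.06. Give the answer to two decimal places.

19.69 weight percent

Formula mass = 1×55.845 + 1×74.922 + 1×32.06 = 162.827 g/mol, of which 32.060 g is S.
So S makes up 32.060/162.827 = 0.1969 of the mass, i.e. 19.69%.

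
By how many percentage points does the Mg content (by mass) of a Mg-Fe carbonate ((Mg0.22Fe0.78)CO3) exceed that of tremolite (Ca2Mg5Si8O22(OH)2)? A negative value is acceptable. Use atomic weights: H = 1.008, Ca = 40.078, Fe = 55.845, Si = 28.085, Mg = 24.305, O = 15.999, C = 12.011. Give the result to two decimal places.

-10.05 percentage points

Mg in (Mg0.22Fe0.78)CO3: molar mass 108.914 g/mol; 0.22×24.305 = 5.347 g → 4.91 wt%.
Mg in Ca2Mg5Si8O22(OH)2: molar mass 812.353 g/mol; 5×24.305 = 121.525 g → 14.96 wt%.
Difference = 4.91 − 14.96 = -10.05 percentage points.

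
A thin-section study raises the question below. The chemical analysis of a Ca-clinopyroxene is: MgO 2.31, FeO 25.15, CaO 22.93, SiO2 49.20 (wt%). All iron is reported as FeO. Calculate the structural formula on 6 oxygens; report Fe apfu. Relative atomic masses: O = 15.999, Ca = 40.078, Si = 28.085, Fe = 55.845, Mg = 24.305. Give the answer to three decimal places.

0.856 Fe apfu

MgO: 2.31/40.304 = 0.05731 mol → 0.05731 mol Mg, 0.05731 mol O.
FeO: 25.15/71.844 = 0.35006 mol → 0.35006 mol Fe, 0.35006 mol O.
CaO: 22.93/56.077 = 0.40890 mol → 0.40890 mol Ca, 0.40890 mol O.
SiO2: 49.20/60.083 = 0.81887 mol → 0.81887 mol Si, 1.63774 mol O.
Total oxygen = 2.45401 mol. Normalization factor = 6/2.45401 = 2.44498.
Fe per 6 O = 0.35006 × 2.44498 = 0.856.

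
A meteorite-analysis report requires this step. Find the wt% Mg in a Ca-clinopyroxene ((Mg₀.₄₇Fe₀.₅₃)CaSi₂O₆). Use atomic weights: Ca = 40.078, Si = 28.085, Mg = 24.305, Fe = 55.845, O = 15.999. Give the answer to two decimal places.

M((Mg₀.₄₇Fe₀.₅₃)CaSi₂O₆) = 233.263 g/mol.
Mg contributes 0.47 × 24.305 = 11.423 g per mole.
11.423/233.263 = 0.0490 → 4.90%.

4.90 wt%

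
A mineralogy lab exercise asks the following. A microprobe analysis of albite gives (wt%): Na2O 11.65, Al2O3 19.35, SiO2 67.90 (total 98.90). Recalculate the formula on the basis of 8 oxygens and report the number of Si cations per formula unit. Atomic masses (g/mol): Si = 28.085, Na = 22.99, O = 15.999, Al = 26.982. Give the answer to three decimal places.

2.996 Si apfu

Na2O: 11.65/61.979 = 0.18797 mol → 0.37594 mol Na, 0.18797 mol O.
Al2O3: 19.35/101.961 = 0.18978 mol → 0.37956 mol Al, 0.56934 mol O.
SiO2: 67.90/60.083 = 1.13010 mol → 1.13010 mol Si, 2.26020 mol O.
Total oxygen = 3.01751 mol. Normalization factor = 8/3.01751 = 2.65119.
Si per 8 O = 1.13010 × 2.65119 = 2.996.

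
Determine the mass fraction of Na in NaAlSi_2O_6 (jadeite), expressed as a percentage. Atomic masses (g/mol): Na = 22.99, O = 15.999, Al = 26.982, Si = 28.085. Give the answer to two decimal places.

11.37 weight percent

M(NaAlSi_2O_6) = 202.136 g/mol.
Na contributes 1 × 22.99 = 22.990 g per mole.
22.990/202.136 = 0.1137 → 11.37%.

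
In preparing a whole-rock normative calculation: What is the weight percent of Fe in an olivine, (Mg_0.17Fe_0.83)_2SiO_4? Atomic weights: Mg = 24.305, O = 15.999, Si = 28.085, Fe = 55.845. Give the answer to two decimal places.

Formula mass = 0.34·24.305 + 1.66·55.845 + 1·28.085 + 4·15.999 = 193.047 g/mol, of which 92.703 g is Fe.
So Fe makes up 92.703/193.047 = 0.4802 of the mass, i.e. 48.02%.

48.02 mass %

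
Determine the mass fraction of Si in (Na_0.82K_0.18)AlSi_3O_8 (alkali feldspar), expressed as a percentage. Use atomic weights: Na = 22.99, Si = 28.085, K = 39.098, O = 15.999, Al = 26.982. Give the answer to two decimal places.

31.78 weight percent

Molar mass of (Na_0.82K_0.18)AlSi_3O_8: 0.82×22.99 + 0.18×39.098 + 1×26.982 + 3×28.085 + 8×15.999 = 265.118 g/mol.
Mass of Si per formula unit: 3 × 28.085 = 84.255 g.
Weight fraction Si = 84.255 / 265.118 = 0.3178.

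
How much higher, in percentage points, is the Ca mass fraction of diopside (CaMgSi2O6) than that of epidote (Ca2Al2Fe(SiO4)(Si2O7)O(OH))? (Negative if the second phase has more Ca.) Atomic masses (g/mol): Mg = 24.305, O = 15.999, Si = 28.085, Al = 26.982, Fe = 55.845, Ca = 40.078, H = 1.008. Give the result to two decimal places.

1.92 percentage points

Ca in CaMgSi2O6: molar mass 216.547 g/mol; 1×40.078 = 40.078 g → 18.51 wt%.
Ca in Ca2Al2Fe(SiO4)(Si2O7)O(OH): molar mass 483.215 g/mol; 2×40.078 = 80.156 g → 16.59 wt%.
Difference = 18.51 − 16.59 = 1.92 percentage points.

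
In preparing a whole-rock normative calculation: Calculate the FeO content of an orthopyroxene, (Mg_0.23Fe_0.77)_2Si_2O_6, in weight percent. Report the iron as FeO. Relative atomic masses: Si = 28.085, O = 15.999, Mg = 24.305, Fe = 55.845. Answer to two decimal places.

Molar mass of (Mg_0.23Fe_0.77)_2Si_2O_6 = 0.46*24.305 + 1.54*55.845 + 2*28.085 + 6*15.999 = 249.346 g/mol.
Each formula unit contains 1.54 Fe, equivalent to 1.54/1 = 1.5400 mol FeO.
M(FeO) = 1×55.845 + 1×15.999 = 71.844 g/mol.
Mass of FeO per formula unit = 1.5400 × 71.844 = 110.640 g.
FeO wt% = 110.640 / 249.346 × 100 = 44.37%.

44.37 wt%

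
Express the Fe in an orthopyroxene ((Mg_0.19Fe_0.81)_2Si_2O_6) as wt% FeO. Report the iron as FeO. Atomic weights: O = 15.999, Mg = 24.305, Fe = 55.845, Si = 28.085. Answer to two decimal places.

Formula mass = 251.869 g/mol.
1.62 Fe → 1.6200 mol FeO per formula unit; M(FeO) = 71.844, so FeO mass = 116.387 g.
116.387/251.869 × 100 = 46.21 wt%.

46.21 wt%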